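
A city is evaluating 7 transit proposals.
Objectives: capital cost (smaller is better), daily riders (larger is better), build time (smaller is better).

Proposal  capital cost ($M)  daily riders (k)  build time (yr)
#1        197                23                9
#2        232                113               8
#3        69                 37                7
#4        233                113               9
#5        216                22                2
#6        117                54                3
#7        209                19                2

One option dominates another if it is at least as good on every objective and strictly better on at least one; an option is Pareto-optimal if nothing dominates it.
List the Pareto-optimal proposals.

#2, #3, #5, #6, #7

#1: dominated by #3 (capital cost 69≤197, daily riders 37≥23, build time 7≤9).
#2: not dominated.
#3: not dominated (best capital cost).
#4: dominated by #2 (capital cost 232≤233, daily riders 113≥113, build time 8≤9).
#5: not dominated.
#6: not dominated.
#7: not dominated.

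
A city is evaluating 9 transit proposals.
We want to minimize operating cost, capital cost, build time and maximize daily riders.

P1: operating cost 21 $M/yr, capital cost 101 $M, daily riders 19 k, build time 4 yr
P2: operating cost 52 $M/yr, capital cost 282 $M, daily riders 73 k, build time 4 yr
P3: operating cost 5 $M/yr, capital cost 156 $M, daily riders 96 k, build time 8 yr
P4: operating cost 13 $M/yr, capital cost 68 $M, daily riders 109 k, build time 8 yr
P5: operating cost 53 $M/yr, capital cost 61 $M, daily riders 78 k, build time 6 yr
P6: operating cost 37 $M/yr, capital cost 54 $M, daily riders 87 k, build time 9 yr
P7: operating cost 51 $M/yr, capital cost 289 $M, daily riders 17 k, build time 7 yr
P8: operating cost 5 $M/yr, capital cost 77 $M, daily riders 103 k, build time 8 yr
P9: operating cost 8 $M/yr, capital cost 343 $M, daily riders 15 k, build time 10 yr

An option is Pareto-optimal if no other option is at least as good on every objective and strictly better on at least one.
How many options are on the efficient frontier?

P1: not dominated.
P2: not dominated.
P3: dominated by P8 (operating cost 5≤5, capital cost 77≤156, daily riders 103≥96, build time 8≤8).
P4: not dominated (best daily riders).
P5: not dominated.
P6: not dominated (best capital cost).
P7: dominated by P1 (operating cost 21≤51, capital cost 101≤289, daily riders 19≥17, build time 4≤7).
P8: not dominated.
P9: dominated by P3 (operating cost 5≤8, capital cost 156≤343, daily riders 96≥15, build time 8≤10).
Pareto-optimal: P1, P2, P4, P5, P6, P8 → 6.

6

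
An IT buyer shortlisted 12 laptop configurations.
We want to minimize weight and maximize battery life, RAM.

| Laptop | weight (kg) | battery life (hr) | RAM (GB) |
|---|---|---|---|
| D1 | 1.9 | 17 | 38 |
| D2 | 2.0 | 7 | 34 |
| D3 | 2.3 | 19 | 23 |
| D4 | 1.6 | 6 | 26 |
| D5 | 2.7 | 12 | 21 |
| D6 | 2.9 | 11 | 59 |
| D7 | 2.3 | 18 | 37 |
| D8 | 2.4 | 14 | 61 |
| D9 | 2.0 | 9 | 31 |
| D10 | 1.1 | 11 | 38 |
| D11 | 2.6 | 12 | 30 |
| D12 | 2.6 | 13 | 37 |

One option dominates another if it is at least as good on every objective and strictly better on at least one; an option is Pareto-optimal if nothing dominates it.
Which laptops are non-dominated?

D1: not dominated.
D2: dominated by D1 (weight 1.9≤2.0, battery life 17≥7, RAM 38≥34).
D3: not dominated (best battery life).
D4: dominated by D10 (weight 1.1≤1.6, battery life 11≥6, RAM 38≥26).
D5: dominated by D1 (weight 1.9≤2.7, battery life 17≥12, RAM 38≥21).
D6: dominated by D8 (weight 2.4≤2.9, battery life 14≥11, RAM 61≥59).
D7: not dominated.
D8: not dominated (best RAM).
D9: dominated by D1 (weight 1.9≤2.0, battery life 17≥9, RAM 38≥31).
D10: not dominated (best weight).
D11: dominated by D1 (weight 1.9≤2.6, battery life 17≥12, RAM 38≥30).
D12: dominated by D1 (weight 1.9≤2.6, battery life 17≥13, RAM 38≥37).

D1, D3, D7, D8, D10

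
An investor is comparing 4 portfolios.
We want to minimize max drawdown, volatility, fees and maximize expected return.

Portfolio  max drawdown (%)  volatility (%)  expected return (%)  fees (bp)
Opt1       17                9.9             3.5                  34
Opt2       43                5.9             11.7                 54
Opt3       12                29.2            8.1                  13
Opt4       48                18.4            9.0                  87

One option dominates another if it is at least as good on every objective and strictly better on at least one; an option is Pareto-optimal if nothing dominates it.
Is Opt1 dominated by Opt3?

Opt3 vs Opt1: Opt3 is worse on volatility (29.2 vs 9.9), so it does not dominate Opt1.

No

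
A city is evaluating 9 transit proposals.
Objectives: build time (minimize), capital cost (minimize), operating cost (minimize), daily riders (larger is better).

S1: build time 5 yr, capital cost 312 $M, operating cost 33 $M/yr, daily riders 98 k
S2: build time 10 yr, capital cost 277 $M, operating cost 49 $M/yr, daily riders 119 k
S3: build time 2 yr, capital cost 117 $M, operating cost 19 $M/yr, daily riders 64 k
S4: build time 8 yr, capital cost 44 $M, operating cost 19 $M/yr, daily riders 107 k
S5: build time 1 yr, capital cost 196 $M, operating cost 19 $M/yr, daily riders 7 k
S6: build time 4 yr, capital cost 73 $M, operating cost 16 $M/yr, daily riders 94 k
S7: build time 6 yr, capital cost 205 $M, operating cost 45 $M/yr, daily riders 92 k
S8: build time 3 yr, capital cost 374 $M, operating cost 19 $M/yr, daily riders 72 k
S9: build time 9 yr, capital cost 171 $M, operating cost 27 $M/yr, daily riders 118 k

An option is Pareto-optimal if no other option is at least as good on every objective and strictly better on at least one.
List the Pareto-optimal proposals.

S1, S2, S3, S4, S5, S6, S8, S9

S1: not dominated.
S2: not dominated (best daily riders).
S3: not dominated.
S4: not dominated (best capital cost).
S5: not dominated (best build time).
S6: not dominated (best operating cost).
S7: dominated by S6 (build time 4≤6, capital cost 73≤205, operating cost 16≤45, daily riders 94≥92).
S8: not dominated.
S9: not dominated.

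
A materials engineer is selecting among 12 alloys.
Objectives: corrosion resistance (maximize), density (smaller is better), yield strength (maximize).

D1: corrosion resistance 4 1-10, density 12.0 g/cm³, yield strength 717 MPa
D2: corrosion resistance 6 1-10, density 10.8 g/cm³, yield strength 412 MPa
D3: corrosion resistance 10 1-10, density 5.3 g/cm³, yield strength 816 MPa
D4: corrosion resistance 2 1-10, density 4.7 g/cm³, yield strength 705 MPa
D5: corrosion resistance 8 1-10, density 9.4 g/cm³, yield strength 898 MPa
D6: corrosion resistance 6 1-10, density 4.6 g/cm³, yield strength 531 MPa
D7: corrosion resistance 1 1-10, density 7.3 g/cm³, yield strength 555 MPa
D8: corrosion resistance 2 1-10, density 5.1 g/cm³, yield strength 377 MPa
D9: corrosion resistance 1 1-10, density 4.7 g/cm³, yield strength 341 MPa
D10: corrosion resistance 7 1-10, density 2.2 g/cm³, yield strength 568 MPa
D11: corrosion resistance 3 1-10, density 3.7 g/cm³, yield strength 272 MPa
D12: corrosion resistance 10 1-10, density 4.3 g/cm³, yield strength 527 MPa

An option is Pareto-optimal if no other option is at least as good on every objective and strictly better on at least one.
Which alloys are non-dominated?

D1: dominated by D3 (corrosion resistance 10≥4, density 5.3≤12.0, yield strength 816≥717).
D2: dominated by D3 (corrosion resistance 10≥6, density 5.3≤10.8, yield strength 816≥412).
D3: not dominated.
D4: not dominated.
D5: not dominated (best yield strength).
D6: dominated by D10 (corrosion resistance 7≥6, density 2.2≤4.6, yield strength 568≥531).
D7: dominated by D3 (corrosion resistance 10≥1, density 5.3≤7.3, yield strength 816≥555).
D8: dominated by D4 (corrosion resistance 2≥2, density 4.7≤5.1, yield strength 705≥377).
D9: dominated by D4 (corrosion resistance 2≥1, density 4.7≤4.7, yield strength 705≥341).
D10: not dominated (best density).
D11: dominated by D10 (corrosion resistance 7≥3, density 2.2≤3.7, yield strength 568≥272).
D12: not dominated.

D3, D4, D5, D10, D12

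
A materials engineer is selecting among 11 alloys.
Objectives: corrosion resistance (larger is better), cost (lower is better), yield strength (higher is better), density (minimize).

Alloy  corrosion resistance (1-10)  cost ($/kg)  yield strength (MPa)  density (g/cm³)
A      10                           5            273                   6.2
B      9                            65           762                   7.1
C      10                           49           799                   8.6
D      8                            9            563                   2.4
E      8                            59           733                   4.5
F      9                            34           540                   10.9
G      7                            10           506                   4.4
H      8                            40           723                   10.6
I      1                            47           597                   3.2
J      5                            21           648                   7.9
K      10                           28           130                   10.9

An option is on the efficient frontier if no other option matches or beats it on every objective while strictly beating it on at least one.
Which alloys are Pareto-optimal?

A, B, C, D, E, F, H, I, J

A: not dominated (best cost).
B: not dominated.
C: not dominated (best yield strength).
D: not dominated (best density).
E: not dominated.
F: not dominated.
G: dominated by D (corrosion resistance 8≥7, cost 9≤10, yield strength 563≥506, density 2.4≤4.4).
H: not dominated.
I: not dominated.
J: not dominated.
K: dominated by A (corrosion resistance 10≥10, cost 5≤28, yield strength 273≥130, density 6.2≤10.9).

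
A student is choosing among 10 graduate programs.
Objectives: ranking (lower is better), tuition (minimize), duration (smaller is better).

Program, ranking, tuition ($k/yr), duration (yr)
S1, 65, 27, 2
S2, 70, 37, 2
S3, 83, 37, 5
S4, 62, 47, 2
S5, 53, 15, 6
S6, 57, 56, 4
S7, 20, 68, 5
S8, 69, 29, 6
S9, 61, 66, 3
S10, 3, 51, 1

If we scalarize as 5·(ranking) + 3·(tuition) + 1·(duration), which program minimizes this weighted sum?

S10

S1: 5·65 + 3·27 + 1·2 = 408
S2: 5·70 + 3·37 + 1·2 = 463
S3: 5·83 + 3·37 + 1·5 = 531
S4: 5·62 + 3·47 + 1·2 = 453
S5: 5·53 + 3·15 + 1·6 = 316
S6: 5·57 + 3·56 + 1·4 = 457
S7: 5·20 + 3·68 + 1·5 = 309
S8: 5·69 + 3·29 + 1·6 = 438
S9: 5·61 + 3·66 + 1·3 = 506
S10: 5·3 + 3·51 + 1·1 = 169
Lowest: S10 at 169.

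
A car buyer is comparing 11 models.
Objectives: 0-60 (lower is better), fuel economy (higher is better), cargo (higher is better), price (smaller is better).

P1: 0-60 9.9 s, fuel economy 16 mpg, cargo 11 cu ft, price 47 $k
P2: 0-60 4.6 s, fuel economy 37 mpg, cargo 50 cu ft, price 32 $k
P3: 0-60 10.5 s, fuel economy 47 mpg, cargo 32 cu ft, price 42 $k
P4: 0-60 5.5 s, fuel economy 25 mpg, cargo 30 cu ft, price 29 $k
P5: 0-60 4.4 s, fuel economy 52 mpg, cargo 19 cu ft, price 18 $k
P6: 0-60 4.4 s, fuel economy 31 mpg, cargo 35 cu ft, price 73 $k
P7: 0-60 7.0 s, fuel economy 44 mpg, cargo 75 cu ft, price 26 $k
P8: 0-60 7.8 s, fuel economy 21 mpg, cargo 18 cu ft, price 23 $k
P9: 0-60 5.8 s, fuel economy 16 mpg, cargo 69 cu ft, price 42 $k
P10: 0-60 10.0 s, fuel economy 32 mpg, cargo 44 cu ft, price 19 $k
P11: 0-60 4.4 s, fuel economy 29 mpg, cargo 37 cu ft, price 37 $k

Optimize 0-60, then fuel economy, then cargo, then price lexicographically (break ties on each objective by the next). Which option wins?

P5

First minimize 0-60: best is 4.4, kept {P5, P6, P11}.
Then maximize fuel economy: best is 52, kept {P5}.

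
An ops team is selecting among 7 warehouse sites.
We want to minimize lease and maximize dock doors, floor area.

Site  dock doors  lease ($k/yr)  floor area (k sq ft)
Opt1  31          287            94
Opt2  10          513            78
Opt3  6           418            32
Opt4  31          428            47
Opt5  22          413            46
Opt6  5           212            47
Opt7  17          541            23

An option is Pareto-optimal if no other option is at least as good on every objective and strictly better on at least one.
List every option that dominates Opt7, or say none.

Opt1, Opt4, Opt5

Opt1: dock doors 31≥17, lease 287≤541, floor area 94≥23 — dominates Opt7.
Opt4: dock doors 31≥17, lease 428≤541, floor area 47≥23 — dominates Opt7.
Opt5: dock doors 22≥17, lease 413≤541, floor area 46≥23 — dominates Opt7.
Others (Opt2, Opt3, Opt6) are each worse than Opt7 on at least one objective.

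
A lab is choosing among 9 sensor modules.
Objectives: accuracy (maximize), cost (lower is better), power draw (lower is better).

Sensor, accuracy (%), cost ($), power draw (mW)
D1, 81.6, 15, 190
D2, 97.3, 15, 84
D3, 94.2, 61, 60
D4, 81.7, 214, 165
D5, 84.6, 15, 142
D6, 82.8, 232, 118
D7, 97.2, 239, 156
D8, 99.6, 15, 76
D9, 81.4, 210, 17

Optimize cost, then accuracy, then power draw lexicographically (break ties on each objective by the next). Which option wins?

D8

First minimize cost: best is 15, kept {D1, D2, D5, D8}.
Then maximize accuracy: best is 99.6, kept {D8}.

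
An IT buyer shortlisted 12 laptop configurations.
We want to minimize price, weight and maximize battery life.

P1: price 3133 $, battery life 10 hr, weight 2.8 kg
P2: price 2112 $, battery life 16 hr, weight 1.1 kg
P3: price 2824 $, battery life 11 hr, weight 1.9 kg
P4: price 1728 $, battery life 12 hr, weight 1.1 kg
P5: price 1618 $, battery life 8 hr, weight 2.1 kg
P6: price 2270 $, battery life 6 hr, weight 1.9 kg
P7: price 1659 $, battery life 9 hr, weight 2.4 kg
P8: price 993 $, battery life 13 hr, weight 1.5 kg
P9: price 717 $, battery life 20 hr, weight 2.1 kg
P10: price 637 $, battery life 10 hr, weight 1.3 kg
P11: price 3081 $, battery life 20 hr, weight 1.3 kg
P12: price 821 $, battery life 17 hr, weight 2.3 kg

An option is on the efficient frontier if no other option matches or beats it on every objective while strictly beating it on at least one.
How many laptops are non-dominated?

6

P1: dominated by P2 (price 2112≤3133, battery life 16≥10, weight 1.1≤2.8).
P2: not dominated.
P3: dominated by P2 (price 2112≤2824, battery life 16≥11, weight 1.1≤1.9).
P4: not dominated.
P5: dominated by P8 (price 993≤1618, battery life 13≥8, weight 1.5≤2.1).
P6: dominated by P2 (price 2112≤2270, battery life 16≥6, weight 1.1≤1.9).
P7: dominated by P8 (price 993≤1659, battery life 13≥9, weight 1.5≤2.4).
P8: not dominated.
P9: not dominated.
P10: not dominated (best price).
P11: not dominated.
P12: dominated by P9 (price 717≤821, battery life 20≥17, weight 2.1≤2.3).
Pareto-optimal: P2, P4, P8, P9, P10, P11 → 6.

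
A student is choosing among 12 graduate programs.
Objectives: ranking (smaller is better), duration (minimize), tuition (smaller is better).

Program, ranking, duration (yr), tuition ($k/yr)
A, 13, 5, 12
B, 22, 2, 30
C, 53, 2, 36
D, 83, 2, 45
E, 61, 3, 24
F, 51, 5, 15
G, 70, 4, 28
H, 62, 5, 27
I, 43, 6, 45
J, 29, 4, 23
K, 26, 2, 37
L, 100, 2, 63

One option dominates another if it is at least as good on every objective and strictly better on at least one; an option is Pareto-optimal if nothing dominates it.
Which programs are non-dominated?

A: not dominated (best ranking).
B: not dominated.
C: dominated by B (ranking 22≤53, duration 2≤2, tuition 30≤36).
D: dominated by B (ranking 22≤83, duration 2≤2, tuition 30≤45).
E: not dominated.
F: dominated by A (ranking 13≤51, duration 5≤5, tuition 12≤15).
G: dominated by E (ranking 61≤70, duration 3≤4, tuition 24≤28).
H: dominated by A (ranking 13≤62, duration 5≤5, tuition 12≤27).
I: dominated by A (ranking 13≤43, duration 5≤6, tuition 12≤45).
J: not dominated.
K: dominated by B (ranking 22≤26, duration 2≤2, tuition 30≤37).
L: dominated by B (ranking 22≤100, duration 2≤2, tuition 30≤63).

A, B, E, J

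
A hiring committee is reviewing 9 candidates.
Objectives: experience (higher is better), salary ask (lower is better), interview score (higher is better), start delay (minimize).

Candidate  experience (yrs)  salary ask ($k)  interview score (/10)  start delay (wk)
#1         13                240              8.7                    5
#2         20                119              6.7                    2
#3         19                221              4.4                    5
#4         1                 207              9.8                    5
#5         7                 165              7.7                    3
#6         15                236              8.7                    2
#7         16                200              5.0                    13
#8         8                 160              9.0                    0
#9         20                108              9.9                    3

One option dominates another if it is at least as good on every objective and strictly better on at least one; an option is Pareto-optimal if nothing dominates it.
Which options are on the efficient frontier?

#2, #6, #8, #9

#1: dominated by #6 (experience 15≥13, salary ask 236≤240, interview score 8.7≥8.7, start delay 2≤5).
#2: not dominated.
#3: dominated by #2 (experience 20≥19, salary ask 119≤221, interview score 6.7≥4.4, start delay 2≤5).
#4: dominated by #9 (experience 20≥1, salary ask 108≤207, interview score 9.9≥9.8, start delay 3≤5).
#5: dominated by #8 (experience 8≥7, salary ask 160≤165, interview score 9.0≥7.7, start delay 0≤3).
#6: not dominated.
#7: dominated by #2 (experience 20≥16, salary ask 119≤200, interview score 6.7≥5.0, start delay 2≤13).
#8: not dominated (best start delay).
#9: not dominated (best salary ask).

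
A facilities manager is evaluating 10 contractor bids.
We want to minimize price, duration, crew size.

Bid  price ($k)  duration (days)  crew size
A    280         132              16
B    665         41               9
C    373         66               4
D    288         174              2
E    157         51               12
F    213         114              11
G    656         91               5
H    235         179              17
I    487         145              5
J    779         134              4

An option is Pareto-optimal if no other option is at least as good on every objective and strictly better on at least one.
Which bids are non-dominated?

A: dominated by E (price 157≤280, duration 51≤132, crew size 12≤16).
B: not dominated (best duration).
C: not dominated.
D: not dominated (best crew size).
E: not dominated (best price).
F: not dominated.
G: dominated by C (price 373≤656, duration 66≤91, crew size 4≤5).
H: dominated by E (price 157≤235, duration 51≤179, crew size 12≤17).
I: dominated by C (price 373≤487, duration 66≤145, crew size 4≤5).
J: dominated by C (price 373≤779, duration 66≤134, crew size 4≤4).

B, C, D, E, F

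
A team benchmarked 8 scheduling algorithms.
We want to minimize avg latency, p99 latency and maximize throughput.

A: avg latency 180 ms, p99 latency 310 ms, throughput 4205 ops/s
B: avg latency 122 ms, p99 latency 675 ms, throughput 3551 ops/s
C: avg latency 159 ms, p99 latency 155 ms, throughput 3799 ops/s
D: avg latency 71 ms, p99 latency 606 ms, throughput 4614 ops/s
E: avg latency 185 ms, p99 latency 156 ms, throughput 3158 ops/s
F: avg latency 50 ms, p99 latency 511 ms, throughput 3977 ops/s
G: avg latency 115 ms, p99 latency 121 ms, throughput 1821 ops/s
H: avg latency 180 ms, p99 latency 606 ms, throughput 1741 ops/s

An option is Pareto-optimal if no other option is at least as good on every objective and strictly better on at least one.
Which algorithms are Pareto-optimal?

A, C, D, F, G

A: not dominated.
B: dominated by D (avg latency 71≤122, p99 latency 606≤675, throughput 4614≥3551).
C: not dominated.
D: not dominated (best throughput).
E: dominated by C (avg latency 159≤185, p99 latency 155≤156, throughput 3799≥3158).
F: not dominated (best avg latency).
G: not dominated (best p99 latency).
H: dominated by A (avg latency 180≤180, p99 latency 310≤606, throughput 4205≥1741).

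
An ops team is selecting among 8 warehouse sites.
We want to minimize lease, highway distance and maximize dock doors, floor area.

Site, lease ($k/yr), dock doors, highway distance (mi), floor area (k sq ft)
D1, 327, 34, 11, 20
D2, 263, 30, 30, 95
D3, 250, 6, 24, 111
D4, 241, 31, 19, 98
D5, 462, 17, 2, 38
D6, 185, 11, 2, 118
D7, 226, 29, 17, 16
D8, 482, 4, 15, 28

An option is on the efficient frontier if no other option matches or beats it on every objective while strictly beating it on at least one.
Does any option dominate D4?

D1: worse on lease (327 vs 241).
D2: worse on lease (263 vs 241).
D3: worse on lease (250 vs 241).
D5: worse on lease (462 vs 241).
D6: worse on dock doors (11 vs 31).
D7: worse on dock doors (29 vs 31).
D8: worse on lease (482 vs 241).
No option is at least as good as D4 on every objective and strictly better on one.

No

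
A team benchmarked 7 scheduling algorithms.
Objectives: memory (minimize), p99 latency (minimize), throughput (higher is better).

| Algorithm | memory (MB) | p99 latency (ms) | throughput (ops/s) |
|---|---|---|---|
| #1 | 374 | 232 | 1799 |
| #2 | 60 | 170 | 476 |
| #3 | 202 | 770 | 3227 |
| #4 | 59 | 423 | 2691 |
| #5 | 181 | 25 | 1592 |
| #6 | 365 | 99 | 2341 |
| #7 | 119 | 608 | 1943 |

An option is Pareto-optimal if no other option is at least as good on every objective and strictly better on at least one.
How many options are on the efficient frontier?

#1: dominated by #6 (memory 365≤374, p99 latency 99≤232, throughput 2341≥1799).
#2: not dominated.
#3: not dominated (best throughput).
#4: not dominated (best memory).
#5: not dominated (best p99 latency).
#6: not dominated.
#7: dominated by #4 (memory 59≤119, p99 latency 423≤608, throughput 2691≥1943).
Pareto-optimal: #2, #3, #4, #5, #6 → 5.

5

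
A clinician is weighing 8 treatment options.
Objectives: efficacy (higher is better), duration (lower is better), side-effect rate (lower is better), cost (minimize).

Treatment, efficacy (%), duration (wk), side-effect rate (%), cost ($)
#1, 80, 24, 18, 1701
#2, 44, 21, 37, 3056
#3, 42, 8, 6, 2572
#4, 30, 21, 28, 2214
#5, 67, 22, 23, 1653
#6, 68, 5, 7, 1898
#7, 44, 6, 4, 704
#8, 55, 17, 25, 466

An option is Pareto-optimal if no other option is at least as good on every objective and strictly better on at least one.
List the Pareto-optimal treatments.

#1, #5, #6, #7, #8

#1: not dominated (best efficacy).
#2: dominated by #6 (efficacy 68≥44, duration 5≤21, side-effect rate 7≤37, cost 1898≤3056).
#3: dominated by #7 (efficacy 44≥42, duration 6≤8, side-effect rate 4≤6, cost 704≤2572).
#4: dominated by #6 (efficacy 68≥30, duration 5≤21, side-effect rate 7≤28, cost 1898≤2214).
#5: not dominated.
#6: not dominated (best duration).
#7: not dominated (best side-effect rate).
#8: not dominated (best cost).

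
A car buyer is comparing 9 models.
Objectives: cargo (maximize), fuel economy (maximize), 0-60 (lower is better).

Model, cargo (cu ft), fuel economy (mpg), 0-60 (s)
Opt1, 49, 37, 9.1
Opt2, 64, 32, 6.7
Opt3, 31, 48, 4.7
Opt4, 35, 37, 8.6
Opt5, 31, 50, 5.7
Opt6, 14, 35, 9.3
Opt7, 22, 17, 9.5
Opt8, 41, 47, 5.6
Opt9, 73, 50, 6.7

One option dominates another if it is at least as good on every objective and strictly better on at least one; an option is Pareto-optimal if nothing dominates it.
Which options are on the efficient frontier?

Opt3, Opt5, Opt8, Opt9

Opt1: dominated by Opt9 (cargo 73≥49, fuel economy 50≥37, 0-60 6.7≤9.1).
Opt2: dominated by Opt9 (cargo 73≥64, fuel economy 50≥32, 0-60 6.7≤6.7).
Opt3: not dominated (best 0-60).
Opt4: dominated by Opt8 (cargo 41≥35, fuel economy 47≥37, 0-60 5.6≤8.6).
Opt5: not dominated.
Opt6: dominated by Opt1 (cargo 49≥14, fuel economy 37≥35, 0-60 9.1≤9.3).
Opt7: dominated by Opt1 (cargo 49≥22, fuel economy 37≥17, 0-60 9.1≤9.5).
Opt8: not dominated.
Opt9: not dominated (best cargo).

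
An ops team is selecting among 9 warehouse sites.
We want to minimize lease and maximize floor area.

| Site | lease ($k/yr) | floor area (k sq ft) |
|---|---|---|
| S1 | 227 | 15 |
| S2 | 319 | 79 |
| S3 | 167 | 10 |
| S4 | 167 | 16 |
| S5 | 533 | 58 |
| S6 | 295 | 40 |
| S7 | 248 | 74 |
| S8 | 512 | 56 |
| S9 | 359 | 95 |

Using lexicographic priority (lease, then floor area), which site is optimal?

S4

First minimize lease: best is 167, kept {S3, S4}.
Then maximize floor area: best is 16, kept {S4}.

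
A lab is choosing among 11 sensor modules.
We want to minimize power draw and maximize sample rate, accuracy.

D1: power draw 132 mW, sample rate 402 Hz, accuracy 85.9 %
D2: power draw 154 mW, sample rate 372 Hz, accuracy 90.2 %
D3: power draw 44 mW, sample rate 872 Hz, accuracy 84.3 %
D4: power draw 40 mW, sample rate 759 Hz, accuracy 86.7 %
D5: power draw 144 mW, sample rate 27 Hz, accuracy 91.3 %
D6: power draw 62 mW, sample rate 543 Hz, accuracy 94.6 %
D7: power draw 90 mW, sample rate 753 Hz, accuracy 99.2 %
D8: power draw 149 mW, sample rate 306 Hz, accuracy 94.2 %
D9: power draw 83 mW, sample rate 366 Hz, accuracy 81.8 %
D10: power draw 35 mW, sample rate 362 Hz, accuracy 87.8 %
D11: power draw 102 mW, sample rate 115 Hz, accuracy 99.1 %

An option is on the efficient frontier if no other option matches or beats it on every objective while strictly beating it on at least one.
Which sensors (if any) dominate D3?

none

D1: worse on power draw (132 vs 44).
D2: worse on power draw (154 vs 44).
D4: worse on sample rate (759 vs 872).
D5: worse on power draw (144 vs 44).
D6: worse on power draw (62 vs 44).
D7: worse on power draw (90 vs 44).
D8: worse on power draw (149 vs 44).
D9: worse on power draw (83 vs 44).
D10: worse on sample rate (362 vs 872).
D11: worse on power draw (102 vs 44).
No option dominates D3.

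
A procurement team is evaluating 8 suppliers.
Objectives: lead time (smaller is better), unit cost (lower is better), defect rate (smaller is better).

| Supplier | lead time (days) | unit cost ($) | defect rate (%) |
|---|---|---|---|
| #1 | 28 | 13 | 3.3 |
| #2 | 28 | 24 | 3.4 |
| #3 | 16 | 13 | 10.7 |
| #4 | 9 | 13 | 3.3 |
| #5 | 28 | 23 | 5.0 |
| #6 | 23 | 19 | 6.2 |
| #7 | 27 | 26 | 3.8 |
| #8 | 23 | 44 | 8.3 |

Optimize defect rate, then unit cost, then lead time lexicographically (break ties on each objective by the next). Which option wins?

First minimize defect rate: best is 3.3, kept {#1, #4}.
Then minimize unit cost: best is 13, kept {#1, #4}.
Then minimize lead time: best is 9, kept {#4}.

#4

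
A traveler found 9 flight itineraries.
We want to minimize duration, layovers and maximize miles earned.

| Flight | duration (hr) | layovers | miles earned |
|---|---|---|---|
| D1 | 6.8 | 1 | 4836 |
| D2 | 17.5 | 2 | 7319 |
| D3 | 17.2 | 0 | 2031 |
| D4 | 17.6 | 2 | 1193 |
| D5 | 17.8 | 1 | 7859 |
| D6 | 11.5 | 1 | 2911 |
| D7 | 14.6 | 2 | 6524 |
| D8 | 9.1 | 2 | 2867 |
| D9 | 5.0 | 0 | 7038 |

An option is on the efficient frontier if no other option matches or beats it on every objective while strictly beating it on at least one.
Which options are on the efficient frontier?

D1: dominated by D9 (duration 5.0≤6.8, layovers 0≤1, miles earned 7038≥4836).
D2: not dominated.
D3: dominated by D9 (duration 5.0≤17.2, layovers 0≤0, miles earned 7038≥2031).
D4: dominated by D1 (duration 6.8≤17.6, layovers 1≤2, miles earned 4836≥1193).
D5: not dominated (best miles earned).
D6: dominated by D1 (duration 6.8≤11.5, layovers 1≤1, miles earned 4836≥2911).
D7: dominated by D9 (duration 5.0≤14.6, layovers 0≤2, miles earned 7038≥6524).
D8: dominated by D1 (duration 6.8≤9.1, layovers 1≤2, miles earned 4836≥2867).
D9: not dominated (best duration).

D2, D5, D9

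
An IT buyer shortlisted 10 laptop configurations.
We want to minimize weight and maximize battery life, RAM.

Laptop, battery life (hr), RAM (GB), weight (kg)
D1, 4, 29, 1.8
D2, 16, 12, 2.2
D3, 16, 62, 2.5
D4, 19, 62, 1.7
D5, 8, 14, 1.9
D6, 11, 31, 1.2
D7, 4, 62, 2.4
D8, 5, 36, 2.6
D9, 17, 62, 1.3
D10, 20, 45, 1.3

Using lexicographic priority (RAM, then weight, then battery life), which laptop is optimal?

D9

First maximize RAM: best is 62, kept {D3, D4, D7, D9}.
Then minimize weight: best is 1.3, kept {D9}.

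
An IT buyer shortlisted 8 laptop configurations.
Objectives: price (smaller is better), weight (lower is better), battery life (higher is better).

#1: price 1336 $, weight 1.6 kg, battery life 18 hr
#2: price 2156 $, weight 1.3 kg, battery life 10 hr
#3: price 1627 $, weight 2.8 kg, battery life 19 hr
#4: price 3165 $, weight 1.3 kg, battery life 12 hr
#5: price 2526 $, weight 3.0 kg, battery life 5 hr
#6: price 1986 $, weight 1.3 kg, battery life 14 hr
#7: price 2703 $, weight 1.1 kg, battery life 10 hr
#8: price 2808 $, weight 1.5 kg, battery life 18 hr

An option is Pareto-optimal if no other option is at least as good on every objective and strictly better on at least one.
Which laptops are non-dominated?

#1: not dominated (best price).
#2: dominated by #6 (price 1986≤2156, weight 1.3≤1.3, battery life 14≥10).
#3: not dominated (best battery life).
#4: dominated by #6 (price 1986≤3165, weight 1.3≤1.3, battery life 14≥12).
#5: dominated by #1 (price 1336≤2526, weight 1.6≤3.0, battery life 18≥5).
#6: not dominated.
#7: not dominated (best weight).
#8: not dominated.

#1, #3, #6, #7, #8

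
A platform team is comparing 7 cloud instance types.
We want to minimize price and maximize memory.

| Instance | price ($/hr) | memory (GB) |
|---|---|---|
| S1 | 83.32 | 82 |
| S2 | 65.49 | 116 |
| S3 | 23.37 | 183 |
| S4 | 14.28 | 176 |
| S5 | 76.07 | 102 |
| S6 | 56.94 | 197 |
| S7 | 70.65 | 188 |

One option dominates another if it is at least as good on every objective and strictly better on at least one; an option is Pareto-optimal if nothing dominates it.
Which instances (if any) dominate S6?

none

S1: worse on price (83.32 vs 56.94).
S2: worse on price (65.49 vs 56.94).
S3: worse on memory (183 vs 197).
S4: worse on memory (176 vs 197).
S5: worse on price (76.07 vs 56.94).
S7: worse on price (70.65 vs 56.94).
No option dominates S6.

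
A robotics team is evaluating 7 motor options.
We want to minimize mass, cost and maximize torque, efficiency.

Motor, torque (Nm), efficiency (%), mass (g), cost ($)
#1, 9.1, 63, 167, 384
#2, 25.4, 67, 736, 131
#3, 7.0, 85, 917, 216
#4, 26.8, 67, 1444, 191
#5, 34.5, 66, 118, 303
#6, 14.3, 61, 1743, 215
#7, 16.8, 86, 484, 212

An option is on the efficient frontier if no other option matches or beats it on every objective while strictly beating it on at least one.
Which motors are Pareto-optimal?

#2, #4, #5, #7

#1: dominated by #5 (torque 34.5≥9.1, efficiency 66≥63, mass 118≤167, cost 303≤384).
#2: not dominated (best cost).
#3: dominated by #7 (torque 16.8≥7.0, efficiency 86≥85, mass 484≤917, cost 212≤216).
#4: not dominated.
#5: not dominated (best torque).
#6: dominated by #2 (torque 25.4≥14.3, efficiency 67≥61, mass 736≤1743, cost 131≤215).
#7: not dominated (best efficiency).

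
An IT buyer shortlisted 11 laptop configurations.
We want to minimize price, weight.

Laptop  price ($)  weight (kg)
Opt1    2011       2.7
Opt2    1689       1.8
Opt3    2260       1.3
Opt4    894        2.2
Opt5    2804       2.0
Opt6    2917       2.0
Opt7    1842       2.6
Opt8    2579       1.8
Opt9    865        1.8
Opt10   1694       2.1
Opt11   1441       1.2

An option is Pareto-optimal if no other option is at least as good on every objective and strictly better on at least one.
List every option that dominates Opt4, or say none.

Opt9: price 865≤894, weight 1.8≤2.2 — dominates Opt4.
Others (Opt1, Opt2, Opt3, Opt5, Opt6, Opt7, Opt8, Opt10, Opt11) are each worse than Opt4 on at least one objective.

Opt9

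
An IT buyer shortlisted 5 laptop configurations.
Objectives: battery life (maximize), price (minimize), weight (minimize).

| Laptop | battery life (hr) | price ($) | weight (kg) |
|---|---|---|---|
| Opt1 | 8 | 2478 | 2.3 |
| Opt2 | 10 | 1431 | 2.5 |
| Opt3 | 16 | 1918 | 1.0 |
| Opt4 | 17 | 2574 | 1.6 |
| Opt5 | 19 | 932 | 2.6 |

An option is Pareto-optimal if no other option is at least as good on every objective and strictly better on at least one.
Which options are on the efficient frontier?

Opt2, Opt3, Opt4, Opt5

Opt1: dominated by Opt3 (battery life 16≥8, price 1918≤2478, weight 1.0≤2.3).
Opt2: not dominated.
Opt3: not dominated (best weight).
Opt4: not dominated.
Opt5: not dominated (best battery life).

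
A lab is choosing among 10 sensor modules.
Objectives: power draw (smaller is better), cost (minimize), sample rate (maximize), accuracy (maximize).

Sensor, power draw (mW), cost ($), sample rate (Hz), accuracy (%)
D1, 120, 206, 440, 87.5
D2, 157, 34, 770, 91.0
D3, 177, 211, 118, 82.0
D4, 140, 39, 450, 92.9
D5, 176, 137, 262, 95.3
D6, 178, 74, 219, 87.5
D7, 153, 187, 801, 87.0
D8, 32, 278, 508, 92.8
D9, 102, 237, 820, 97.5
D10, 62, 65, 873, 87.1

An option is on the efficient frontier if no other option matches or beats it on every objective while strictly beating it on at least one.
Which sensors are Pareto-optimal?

D1, D2, D4, D5, D8, D9, D10

D1: not dominated.
D2: not dominated (best cost).
D3: dominated by D1 (power draw 120≤177, cost 206≤211, sample rate 440≥118, accuracy 87.5≥82.0).
D4: not dominated.
D5: not dominated.
D6: dominated by D2 (power draw 157≤178, cost 34≤74, sample rate 770≥219, accuracy 91.0≥87.5).
D7: dominated by D10 (power draw 62≤153, cost 65≤187, sample rate 873≥801, accuracy 87.1≥87.0).
D8: not dominated (best power draw).
D9: not dominated (best accuracy).
D10: not dominated (best sample rate).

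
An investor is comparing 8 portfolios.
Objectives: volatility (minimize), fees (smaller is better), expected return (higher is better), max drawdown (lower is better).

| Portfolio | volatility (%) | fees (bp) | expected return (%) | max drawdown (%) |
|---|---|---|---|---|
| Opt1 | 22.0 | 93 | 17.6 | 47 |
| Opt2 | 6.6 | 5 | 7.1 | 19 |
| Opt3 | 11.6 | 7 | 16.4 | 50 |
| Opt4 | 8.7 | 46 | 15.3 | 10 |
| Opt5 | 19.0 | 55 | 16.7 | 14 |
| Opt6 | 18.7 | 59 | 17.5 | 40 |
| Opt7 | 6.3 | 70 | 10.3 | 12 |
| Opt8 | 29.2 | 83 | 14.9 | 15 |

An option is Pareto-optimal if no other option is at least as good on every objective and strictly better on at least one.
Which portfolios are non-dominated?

Opt1: not dominated (best expected return).
Opt2: not dominated (best fees).
Opt3: not dominated.
Opt4: not dominated (best max drawdown).
Opt5: not dominated.
Opt6: not dominated.
Opt7: not dominated (best volatility).
Opt8: dominated by Opt4 (volatility 8.7≤29.2, fees 46≤83, expected return 15.3≥14.9, max drawdown 10≤15).

Opt1, Opt2, Opt3, Opt4, Opt5, Opt6, Opt7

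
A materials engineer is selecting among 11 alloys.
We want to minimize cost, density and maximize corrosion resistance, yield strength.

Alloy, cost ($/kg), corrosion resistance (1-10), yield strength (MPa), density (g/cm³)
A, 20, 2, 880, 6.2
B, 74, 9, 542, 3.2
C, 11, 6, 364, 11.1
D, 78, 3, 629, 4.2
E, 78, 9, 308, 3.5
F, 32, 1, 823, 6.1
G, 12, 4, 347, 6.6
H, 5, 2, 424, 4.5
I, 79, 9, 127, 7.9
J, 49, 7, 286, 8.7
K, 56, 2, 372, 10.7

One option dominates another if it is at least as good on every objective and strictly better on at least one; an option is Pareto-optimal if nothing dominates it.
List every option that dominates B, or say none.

none

A: worse on corrosion resistance (2 vs 9).
C: worse on corrosion resistance (6 vs 9).
D: worse on cost (78 vs 74).
E: worse on cost (78 vs 74).
F: worse on corrosion resistance (1 vs 9).
G: worse on corrosion resistance (4 vs 9).
H: worse on corrosion resistance (2 vs 9).
I: worse on cost (79 vs 74).
J: worse on corrosion resistance (7 vs 9).
K: worse on corrosion resistance (2 vs 9).
No option dominates B.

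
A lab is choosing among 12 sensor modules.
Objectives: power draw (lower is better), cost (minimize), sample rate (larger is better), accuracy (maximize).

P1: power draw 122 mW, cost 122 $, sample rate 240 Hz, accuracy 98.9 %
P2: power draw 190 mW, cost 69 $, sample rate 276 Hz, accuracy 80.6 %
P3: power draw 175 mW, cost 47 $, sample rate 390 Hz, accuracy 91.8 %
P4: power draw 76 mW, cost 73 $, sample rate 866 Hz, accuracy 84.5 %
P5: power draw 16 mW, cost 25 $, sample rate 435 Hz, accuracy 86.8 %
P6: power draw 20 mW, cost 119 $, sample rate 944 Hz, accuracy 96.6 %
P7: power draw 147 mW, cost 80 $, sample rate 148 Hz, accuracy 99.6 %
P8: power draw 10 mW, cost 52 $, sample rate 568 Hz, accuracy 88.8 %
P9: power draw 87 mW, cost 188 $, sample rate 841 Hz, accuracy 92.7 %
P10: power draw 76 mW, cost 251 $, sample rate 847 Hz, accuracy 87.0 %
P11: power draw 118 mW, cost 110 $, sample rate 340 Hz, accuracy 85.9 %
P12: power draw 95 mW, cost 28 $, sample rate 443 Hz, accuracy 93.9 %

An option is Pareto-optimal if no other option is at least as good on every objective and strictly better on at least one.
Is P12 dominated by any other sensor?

No

P1: worse on power draw (122 vs 95).
P2: worse on power draw (190 vs 95).
P3: worse on power draw (175 vs 95).
P4: worse on cost (73 vs 28).
P5: worse on sample rate (435 vs 443).
P6: worse on cost (119 vs 28).
P7: worse on power draw (147 vs 95).
P8: worse on cost (52 vs 28).
P9: worse on cost (188 vs 28).
P10: worse on cost (251 vs 28).
P11: worse on power draw (118 vs 95).
No option is at least as good as P12 on every objective and strictly better on one.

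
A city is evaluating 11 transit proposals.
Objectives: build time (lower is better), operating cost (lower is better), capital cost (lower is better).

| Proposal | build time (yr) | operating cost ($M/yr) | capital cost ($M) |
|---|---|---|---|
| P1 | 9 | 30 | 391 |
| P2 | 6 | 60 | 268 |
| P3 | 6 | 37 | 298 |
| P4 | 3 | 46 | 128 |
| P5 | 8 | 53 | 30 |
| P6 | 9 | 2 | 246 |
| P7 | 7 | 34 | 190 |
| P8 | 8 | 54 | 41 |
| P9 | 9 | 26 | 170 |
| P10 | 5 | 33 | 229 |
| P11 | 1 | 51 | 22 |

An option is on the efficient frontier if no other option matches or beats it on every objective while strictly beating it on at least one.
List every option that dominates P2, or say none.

P4, P10, P11

P4: build time 3≤6, operating cost 46≤60, capital cost 128≤268 — dominates P2.
P10: build time 5≤6, operating cost 33≤60, capital cost 229≤268 — dominates P2.
P11: build time 1≤6, operating cost 51≤60, capital cost 22≤268 — dominates P2.
Others (P1, P3, P5, P6, P7, P8, P9) are each worse than P2 on at least one objective.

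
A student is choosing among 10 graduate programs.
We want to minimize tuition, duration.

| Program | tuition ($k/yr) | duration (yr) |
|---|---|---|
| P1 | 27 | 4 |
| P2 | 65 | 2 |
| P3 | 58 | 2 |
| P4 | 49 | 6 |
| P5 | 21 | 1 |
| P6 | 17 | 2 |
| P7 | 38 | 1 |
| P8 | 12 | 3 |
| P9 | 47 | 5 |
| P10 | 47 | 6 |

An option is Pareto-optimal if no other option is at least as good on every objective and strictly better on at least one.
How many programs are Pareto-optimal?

P1: dominated by P5 (tuition 21≤27, duration 1≤4).
P2: dominated by P3 (tuition 58≤65, duration 2≤2).
P3: dominated by P5 (tuition 21≤58, duration 1≤2).
P4: dominated by P1 (tuition 27≤49, duration 4≤6).
P5: not dominated.
P6: not dominated.
P7: dominated by P5 (tuition 21≤38, duration 1≤1).
P8: not dominated (best tuition).
P9: dominated by P1 (tuition 27≤47, duration 4≤5).
P10: dominated by P1 (tuition 27≤47, duration 4≤6).
Pareto-optimal: P5, P6, P8 → 3.

3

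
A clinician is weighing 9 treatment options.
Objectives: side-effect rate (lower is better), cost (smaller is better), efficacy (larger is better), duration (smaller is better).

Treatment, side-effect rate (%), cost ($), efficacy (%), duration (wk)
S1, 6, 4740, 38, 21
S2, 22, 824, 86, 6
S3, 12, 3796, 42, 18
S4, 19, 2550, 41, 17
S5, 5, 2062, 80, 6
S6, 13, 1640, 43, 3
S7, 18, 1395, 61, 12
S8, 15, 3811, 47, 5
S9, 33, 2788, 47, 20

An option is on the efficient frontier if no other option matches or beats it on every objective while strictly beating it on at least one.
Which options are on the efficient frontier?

S2, S5, S6, S7, S8

S1: dominated by S5 (side-effect rate 5≤6, cost 2062≤4740, efficacy 80≥38, duration 6≤21).
S2: not dominated (best cost).
S3: dominated by S5 (side-effect rate 5≤12, cost 2062≤3796, efficacy 80≥42, duration 6≤18).
S4: dominated by S5 (side-effect rate 5≤19, cost 2062≤2550, efficacy 80≥41, duration 6≤17).
S5: not dominated (best side-effect rate).
S6: not dominated (best duration).
S7: not dominated.
S8: not dominated.
S9: dominated by S2 (side-effect rate 22≤33, cost 824≤2788, efficacy 86≥47, duration 6≤20).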